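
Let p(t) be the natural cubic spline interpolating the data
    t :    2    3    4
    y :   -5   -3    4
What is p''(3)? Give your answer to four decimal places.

Write M_i for p''(x_i). With h_i = 1, 1 and divided differences Δ_i = 2, 7, the continuity of p' gives the tridiagonal system
  1·M_0 + 4·M_1 + 1·M_2 = 6(Δ_1 - Δ_0) = 30
Natural end conditions: M_0 = M_2 = 0.
Forward elimination and back-substitution give M_0 = 0, M_1 = 15/2, M_2 = 0.

7.5000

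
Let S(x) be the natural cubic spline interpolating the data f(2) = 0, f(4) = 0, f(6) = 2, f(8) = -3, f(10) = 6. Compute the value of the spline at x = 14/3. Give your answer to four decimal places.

Write M_i for S''(x_i). With h_i = 2, 2, 2, 2 and divided differences Δ_i = 0, 1, -5/2, 9/2, the continuity of S' gives the tridiagonal system
  2·M_0 + 8·M_1 + 2·M_2 = 6(Δ_1 - Δ_0) = 6
  2·M_1 + 8·M_2 + 2·M_3 = 6(Δ_2 - Δ_1) = -21
  2·M_2 + 8·M_3 + 2·M_4 = 6(Δ_3 - Δ_2) = 42
Natural end conditions: M_0 = M_4 = 0.
Forward elimination and back-substitution give M_0 = 0, M_1 = 27/14, M_2 = -33/7, M_3 = 45/7, M_4 = 0.
On [4, 6], S(x) = 0 + 9/7·(x - 4) + 27/28·(x - 4)² - 31/56·(x - 4)³.
With (x - 4) = 2/3: S(14/3) = 212/189.

1.1217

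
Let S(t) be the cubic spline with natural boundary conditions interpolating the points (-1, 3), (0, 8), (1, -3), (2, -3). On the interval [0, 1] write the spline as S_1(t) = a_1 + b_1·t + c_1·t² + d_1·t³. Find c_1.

Let m_i = S''(x_i). Step sizes h_i = 1, 1, 1; slopes of the chords Δ_i = (y_(i+1) - y_i)/h_i = 5, -11, 0.
  1·m_0 + 4·m_1 + 1·m_2 = 6(Δ_1 - Δ_0) = -96
  1·m_1 + 4·m_2 + 1·m_3 = 6(Δ_2 - Δ_1) = 66
Natural end conditions: m_0 = m_3 = 0.
Hence m_0 = 0, m_1 = -30, m_2 = 24, m_3 = 0.
On [0, 1], with S_1(t) = a_1 + b_1·t + c_1·t² + d_1·t³: c_1 = m_1/2 = -15, d_1 = (m_2 - m_1)/(6h_1) = 9, b_1 = Δ_1 - h_1(2m_1 + m_2)/6 = -5.

-15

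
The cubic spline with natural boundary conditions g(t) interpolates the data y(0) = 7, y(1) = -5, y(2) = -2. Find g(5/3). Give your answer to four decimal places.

-4.1111

Write M_i for g''(x_i). With h_i = 1, 1 and divided differences Δ_i = -12, 3, the continuity of g' gives the tridiagonal system
  1·M_0 + 4·M_1 + 1·M_2 = 6(Δ_1 - Δ_0) = 90
Natural end conditions: M_0 = M_2 = 0.
Solving the tridiagonal system: M_0 = 0, M_1 = 45/2, M_2 = 0.
On [1, 2], g(t) = -5 - 9/2·(t - 1) + 45/4·(t - 1)² - 15/4·(t - 1)³.
With (t - 1) = 2/3: g(5/3) = -37/9.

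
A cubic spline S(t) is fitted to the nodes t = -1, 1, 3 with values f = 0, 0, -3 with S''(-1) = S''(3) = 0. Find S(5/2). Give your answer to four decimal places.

-2.0742

Put M_i = S'' at the i-th knot. Here h = (2, 2) and Δ = (0, -3/2), so the interior equations h_(i-1)·M_(i-1) + 2(h_(i-1)+h_i)·M_i + h_i·M_(i+1) = 6(Δ_i − Δ_(i-1)) read
  2·M_0 + 8·M_1 + 2·M_2 = 6(Δ_1 - Δ_0) = -9
Natural end conditions: M_0 = M_2 = 0.
Forward elimination and back-substitution give M_0 = 0, M_1 = -9/8, M_2 = 0.
On [1, 3], S(t) = 0 - 3/4·(t - 1) - 9/16·(t - 1)² + 3/32·(t - 1)³.
With (t - 1) = 3/2: S(5/2) = -531/256.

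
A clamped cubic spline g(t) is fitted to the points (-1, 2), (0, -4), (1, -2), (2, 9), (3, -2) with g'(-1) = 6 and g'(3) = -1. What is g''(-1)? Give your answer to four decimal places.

-44.8214

Put M_i = g'' at the i-th knot. Here h = (1, 1, 1, 1) and Δ = (-6, 2, 11, -11), so the interior equations h_(i-1)·M_(i-1) + 2(h_(i-1)+h_i)·M_i + h_i·M_(i+1) = 6(Δ_i − Δ_(i-1)) read
  1·M_0 + 4·M_1 + 1·M_2 = 6(Δ_1 - Δ_0) = 48
  1·M_1 + 4·M_2 + 1·M_3 = 6(Δ_2 - Δ_1) = 54
  1·M_2 + 4·M_3 + 1·M_4 = 6(Δ_3 - Δ_2) = -132
Clamped end conditions give two more equations: 2h_0·M_0 + h_0·M_1 = 6(Δ_0 - g'(-1)) = -72 and h_3·M_3 + 2h_3·M_4 = 6(g'(3) - Δ_3) = 60.
Hence M_0 = -1255/28, M_1 = 247/14, M_2 = 89/4, M_3 = -737/14, M_4 = 1577/28.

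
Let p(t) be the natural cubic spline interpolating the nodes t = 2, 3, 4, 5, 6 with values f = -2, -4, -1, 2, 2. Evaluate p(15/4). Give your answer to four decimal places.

-2.0045

Put M_i = p'' at the i-th knot. Here h = (1, 1, 1, 1) and Δ = (-2, 3, 3, 0), so the interior equations h_(i-1)·M_(i-1) + 2(h_(i-1)+h_i)·M_i + h_i·M_(i+1) = 6(Δ_i − Δ_(i-1)) read
  1·M_0 + 4·M_1 + 1·M_2 = 6(Δ_1 - Δ_0) = 30
  1·M_1 + 4·M_2 + 1·M_3 = 6(Δ_2 - Δ_1) = 0
  1·M_2 + 4·M_3 + 1·M_4 = 6(Δ_3 - Δ_2) = -18
Natural end conditions: M_0 = M_4 = 0.
Forward elimination and back-substitution give M_0 = 0, M_1 = 54/7, M_2 = -6/7, M_3 = -30/7, M_4 = 0.
On [3, 4], p(t) = -4 + 4/7·(t - 3) + 27/7·(t - 3)² - 10/7·(t - 3)³.
With (t - 3) = 3/4: p(15/4) = -449/224.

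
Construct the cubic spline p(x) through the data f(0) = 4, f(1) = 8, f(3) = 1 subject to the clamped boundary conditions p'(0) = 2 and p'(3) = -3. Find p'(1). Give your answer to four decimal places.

2.0833

Put m_i = p'' at the i-th knot. Here h = (1, 2) and Δ = (4, -7/2), so the interior equations h_(i-1)·m_(i-1) + 2(h_(i-1)+h_i)·m_i + h_i·m_(i+1) = 6(Δ_i − Δ_(i-1)) read
  1·m_0 + 6·m_1 + 2·m_2 = 6(Δ_1 - Δ_0) = -45
Clamped end conditions give two more equations: 2h_0·m_0 + h_0·m_1 = 6(Δ_0 - p'(0)) = 12 and h_1·m_1 + 2h_1·m_2 = 6(p'(3) - Δ_1) = 3.
Hence m_0 = 71/6, m_1 = -35/3, m_2 = 79/12.
On [1, 3], p'(x) = b_1 + 2c_1·(x - 1) + 3d_1·(x - 1)² with b_1 = Δ_1 - h_1(2m_1 + m_2)/6 = 25/12, c_1 = m_1/2 = -35/6, d_1 = (m_2 - m_1)/(6h_1) = 73/48. So p'(1) = 25/12.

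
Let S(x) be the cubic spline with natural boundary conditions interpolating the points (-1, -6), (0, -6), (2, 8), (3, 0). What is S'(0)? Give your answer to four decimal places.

4.5000

Put σ_i = S'' at the i-th knot. Here h = (1, 2, 1) and Δ = (0, 7, -8), so the interior equations h_(i-1)·σ_(i-1) + 2(h_(i-1)+h_i)·σ_i + h_i·σ_(i+1) = 6(Δ_i − Δ_(i-1)) read
  1·σ_0 + 6·σ_1 + 2·σ_2 = 6(Δ_1 - Δ_0) = 42
  2·σ_1 + 6·σ_2 + 1·σ_3 = 6(Δ_2 - Δ_1) = -90
Natural end conditions: σ_0 = σ_3 = 0.
Hence σ_0 = 0, σ_1 = 27/2, σ_2 = -39/2, σ_3 = 0.
On [0, 2], S'(x) = b_1 + 2c_1·x + 3d_1·x² with b_1 = Δ_1 - h_1(2σ_1 + σ_2)/6 = 9/2, c_1 = σ_1/2 = 27/4, d_1 = (σ_2 - σ_1)/(6h_1) = -11/4. So S'(0) = 9/2.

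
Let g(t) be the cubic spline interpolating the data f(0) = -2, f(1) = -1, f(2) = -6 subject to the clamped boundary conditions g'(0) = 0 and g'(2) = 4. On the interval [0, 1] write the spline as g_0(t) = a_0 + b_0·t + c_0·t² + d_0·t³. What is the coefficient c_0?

7

Let M_i = g''(x_i). Step sizes h_i = 1, 1; slopes of the chords Δ_i = (y_(i+1) - y_i)/h_i = 1, -5.
  1·M_0 + 4·M_1 + 1·M_2 = 6(Δ_1 - Δ_0) = -36
Clamped end conditions give two more equations: 2h_0·M_0 + h_0·M_1 = 6(Δ_0 - g'(0)) = 6 and h_1·M_1 + 2h_1·M_2 = 6(g'(2) - Δ_1) = 54.
Solving the tridiagonal system: M_0 = 14, M_1 = -22, M_2 = 38.
On [0, 1], with g_0(t) = a_0 + b_0·t + c_0·t² + d_0·t³: c_0 = M_0/2 = 7, d_0 = (M_1 - M_0)/(6h_0) = -6, b_0 = Δ_0 - h_0(2M_0 + M_1)/6 = 0.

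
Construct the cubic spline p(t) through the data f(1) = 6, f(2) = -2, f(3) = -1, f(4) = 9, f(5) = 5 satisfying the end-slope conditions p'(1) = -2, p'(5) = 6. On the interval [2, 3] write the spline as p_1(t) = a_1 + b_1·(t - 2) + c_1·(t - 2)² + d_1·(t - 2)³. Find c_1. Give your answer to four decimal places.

7.5357

With M_i denoting the second derivative at x_i, h_i = 1, 1, 1, 1, and Δ_i = (y_(i+1) − y_i)/h_i = -8, 1, 10, -4:
  1·M_0 + 4·M_1 + 1·M_2 = 6(Δ_1 - Δ_0) = 54
  1·M_1 + 4·M_2 + 1·M_3 = 6(Δ_2 - Δ_1) = 54
  1·M_2 + 4·M_3 + 1·M_4 = 6(Δ_3 - Δ_2) = -84
Clamped end conditions give two more equations: 2h_0·M_0 + h_0·M_1 = 6(Δ_0 - p'(1)) = -36 and h_3·M_3 + 2h_3·M_4 = 6(p'(5) - Δ_3) = 60.
Forward elimination and back-substitution give M_0 = -715/28, M_1 = 211/14, M_2 = 77/4, M_3 = -533/14, M_4 = 1373/28.
On [2, 3], with p_1(t) = a_1 + b_1·(t - 2) + c_1·(t - 2)² + d_1·(t - 2)³: c_1 = M_1/2 = 211/28, d_1 = (M_2 - M_1)/(6h_1) = 39/56, b_1 = Δ_1 - h_1(2M_1 + M_2)/6 = -405/56.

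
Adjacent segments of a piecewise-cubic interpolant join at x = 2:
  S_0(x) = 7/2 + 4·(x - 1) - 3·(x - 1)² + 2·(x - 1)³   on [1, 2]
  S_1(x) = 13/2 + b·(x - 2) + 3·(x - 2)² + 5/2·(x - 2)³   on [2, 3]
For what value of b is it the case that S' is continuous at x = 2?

4

S_0'(x) = 4 - 6·(x - 1) + 6·(x - 1)², so S_0'(2) = 4. On the right, S_1'(2) = b, so b = 4.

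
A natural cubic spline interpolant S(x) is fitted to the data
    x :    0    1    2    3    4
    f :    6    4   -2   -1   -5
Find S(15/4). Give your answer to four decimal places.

Put σ_i = S'' at the i-th knot. Here h = (1, 1, 1, 1) and Δ = (-2, -6, 1, -4), so the interior equations h_(i-1)·σ_(i-1) + 2(h_(i-1)+h_i)·σ_i + h_i·σ_(i+1) = 6(Δ_i − Δ_(i-1)) read
  1·σ_0 + 4·σ_1 + 1·σ_2 = 6(Δ_1 - Δ_0) = -24
  1·σ_1 + 4·σ_2 + 1·σ_3 = 6(Δ_2 - Δ_1) = 42
  1·σ_2 + 4·σ_3 + 1·σ_4 = 6(Δ_3 - Δ_2) = -30
Natural end conditions: σ_0 = σ_4 = 0.
Hence σ_0 = 0, σ_1 = -279/28, σ_2 = 111/7, σ_3 = -321/28, σ_4 = 0.
On [3, 4], S(x) = -1 - 5/28·(x - 3) - 321/56·(x - 3)² + 107/56·(x - 3)³.
With (x - 3) = 3/4: S(15/4) = -12731/3584.

-3.5522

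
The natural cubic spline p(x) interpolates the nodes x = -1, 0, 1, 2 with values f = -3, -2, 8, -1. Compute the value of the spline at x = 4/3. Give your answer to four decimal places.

Put M_i = p'' at the i-th knot. Here h = (1, 1, 1) and Δ = (1, 10, -9), so the interior equations h_(i-1)·M_(i-1) + 2(h_(i-1)+h_i)·M_i + h_i·M_(i+1) = 6(Δ_i − Δ_(i-1)) read
  1·M_0 + 4·M_1 + 1·M_2 = 6(Δ_1 - Δ_0) = 54
  1·M_1 + 4·M_2 + 1·M_3 = 6(Δ_2 - Δ_1) = -114
Natural end conditions: M_0 = M_3 = 0.
Forward elimination and back-substitution give M_0 = 0, M_1 = 22, M_2 = -34, M_3 = 0.
On [1, 2], p(x) = 8 + 7/3·(x - 1) - 17·(x - 1)² + 17/3·(x - 1)³.
With (x - 1) = 1/3: p(4/3) = 575/81.

7.0988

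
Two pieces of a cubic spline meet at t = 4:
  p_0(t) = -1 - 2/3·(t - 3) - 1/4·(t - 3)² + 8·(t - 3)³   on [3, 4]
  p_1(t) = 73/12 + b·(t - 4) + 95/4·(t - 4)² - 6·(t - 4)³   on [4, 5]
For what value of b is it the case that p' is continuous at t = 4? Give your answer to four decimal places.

p_0'(t) = -2/3 - 1/2·(t - 3) + 24·(t - 3)², so p_0'(4) = 137/6. On the right, p_1'(4) = b, so b = 137/6.

22.8333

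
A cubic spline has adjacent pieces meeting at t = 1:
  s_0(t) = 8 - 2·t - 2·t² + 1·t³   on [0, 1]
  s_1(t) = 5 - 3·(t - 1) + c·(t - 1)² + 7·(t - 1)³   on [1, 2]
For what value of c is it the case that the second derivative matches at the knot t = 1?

s_0''(t) = -4 + 6·t, so s_0''(1) = 2. On the right, s_1''(1) = 2c, so c = 1.

1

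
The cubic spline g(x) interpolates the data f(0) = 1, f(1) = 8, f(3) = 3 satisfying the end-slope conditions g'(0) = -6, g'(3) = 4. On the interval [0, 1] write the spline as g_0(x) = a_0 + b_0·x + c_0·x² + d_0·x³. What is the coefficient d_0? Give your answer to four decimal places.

-12.9167

Write m_i for g''(x_i). With h_i = 1, 2 and divided differences Δ_i = 7, -5/2, the continuity of g' gives the tridiagonal system
  1·m_0 + 6·m_1 + 2·m_2 = 6(Δ_1 - Δ_0) = -57
Clamped end conditions give two more equations: 2h_0·m_0 + h_0·m_1 = 6(Δ_0 - g'(0)) = 78 and h_1·m_1 + 2h_1·m_2 = 6(g'(3) - Δ_1) = 39.
Forward elimination and back-substitution give m_0 = 311/6, m_1 = -77/3, m_2 = 271/12.
On [0, 1], with g_0(x) = a_0 + b_0·x + c_0·x² + d_0·x³: c_0 = m_0/2 = 311/12, d_0 = (m_1 - m_0)/(6h_0) = -155/12, b_0 = Δ_0 - h_0(2m_0 + m_1)/6 = -6.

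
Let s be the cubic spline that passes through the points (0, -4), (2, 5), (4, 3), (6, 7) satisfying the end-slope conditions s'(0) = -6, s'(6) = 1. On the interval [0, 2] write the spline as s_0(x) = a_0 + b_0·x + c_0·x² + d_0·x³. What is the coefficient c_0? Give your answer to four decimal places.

10.6167

Put σ_i = s'' at the i-th knot. Here h = (2, 2, 2) and Δ = (9/2, -1, 2), so the interior equations h_(i-1)·σ_(i-1) + 2(h_(i-1)+h_i)·σ_i + h_i·σ_(i+1) = 6(Δ_i − Δ_(i-1)) read
  2·σ_0 + 8·σ_1 + 2·σ_2 = 6(Δ_1 - Δ_0) = -33
  2·σ_1 + 8·σ_2 + 2·σ_3 = 6(Δ_2 - Δ_1) = 18
Clamped end conditions give two more equations: 2h_0·σ_0 + h_0·σ_1 = 6(Δ_0 - s'(0)) = 63 and h_2·σ_2 + 2h_2·σ_3 = 6(s'(6) - Δ_2) = -6.
Solving: σ_0 = 637/30, σ_1 = -329/30, σ_2 = 92/15, σ_3 = -137/30.
On [0, 2], with s_0(x) = a_0 + b_0·x + c_0·x² + d_0·x³: c_0 = σ_0/2 = 637/60, d_0 = (σ_1 - σ_0)/(6h_0) = -161/60, b_0 = Δ_0 - h_0(2σ_0 + σ_1)/6 = -6.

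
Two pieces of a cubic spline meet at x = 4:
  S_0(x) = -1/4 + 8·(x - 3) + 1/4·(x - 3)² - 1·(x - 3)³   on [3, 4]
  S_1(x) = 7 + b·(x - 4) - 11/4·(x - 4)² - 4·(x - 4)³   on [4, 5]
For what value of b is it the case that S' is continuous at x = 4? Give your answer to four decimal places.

5.5000

S_0'(x) = 8 + 1/2·(x - 3) - 3·(x - 3)², so S_0'(4) = 11/2. On the right, S_1'(4) = b, so b = 11/2.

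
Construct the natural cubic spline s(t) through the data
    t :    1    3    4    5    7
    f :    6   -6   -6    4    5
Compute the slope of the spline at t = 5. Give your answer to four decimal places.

8.7576

Put σ_i = s'' at the i-th knot. Here h = (2, 1, 1, 2) and Δ = (-6, 0, 10, 1/2), so the interior equations h_(i-1)·σ_(i-1) + 2(h_(i-1)+h_i)·σ_i + h_i·σ_(i+1) = 6(Δ_i − Δ_(i-1)) read
  2·σ_0 + 6·σ_1 + 1·σ_2 = 6(Δ_1 - Δ_0) = 36
  1·σ_1 + 4·σ_2 + 1·σ_3 = 6(Δ_2 - Δ_1) = 60
  1·σ_2 + 6·σ_3 + 2·σ_4 = 6(Δ_3 - Δ_2) = -57
Natural end conditions: σ_0 = σ_4 = 0.
Forward elimination and back-substitution give σ_0 = 0, σ_1 = 137/44, σ_2 = 381/22, σ_3 = -545/44, σ_4 = 0.
On [5, 7], s'(t) = b_3 + 2c_3·(t - 5) + 3d_3·(t - 5)² with b_3 = Δ_3 - h_3(2σ_3 + σ_4)/6 = 289/33, c_3 = σ_3/2 = -545/88, d_3 = (σ_4 - σ_3)/(6h_3) = 545/528. So s'(5) = 289/33.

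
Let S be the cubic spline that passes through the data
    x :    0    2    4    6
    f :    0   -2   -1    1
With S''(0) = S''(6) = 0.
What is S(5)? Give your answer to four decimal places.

Write m_i for S''(x_i). With h_i = 2, 2, 2 and divided differences Δ_i = -1, 1/2, 1, the continuity of S' gives the tridiagonal system
  2·m_0 + 8·m_1 + 2·m_2 = 6(Δ_1 - Δ_0) = 9
  2·m_1 + 8·m_2 + 2·m_3 = 6(Δ_2 - Δ_1) = 3
Natural end conditions: m_0 = m_3 = 0.
Forward elimination and back-substitution give m_0 = 0, m_1 = 11/10, m_2 = 1/10, m_3 = 0.
On [4, 6], S(x) = -1 + 14/15·(x - 4) + 1/20·(x - 4)² - 1/120·(x - 4)³.
With (x - 4) = 1: S(5) = -1/40.

-0.0250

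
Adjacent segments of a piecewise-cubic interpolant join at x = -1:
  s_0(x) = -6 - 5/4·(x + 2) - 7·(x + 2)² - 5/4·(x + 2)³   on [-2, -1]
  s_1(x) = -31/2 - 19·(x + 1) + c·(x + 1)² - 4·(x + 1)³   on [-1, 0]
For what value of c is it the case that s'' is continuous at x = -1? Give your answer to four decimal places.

s_0''(x) = -14 - 15/2·(x + 2), so s_0''(-1) = -43/2. On the right, s_1''(-1) = 2c, so c = -43/4.

-10.7500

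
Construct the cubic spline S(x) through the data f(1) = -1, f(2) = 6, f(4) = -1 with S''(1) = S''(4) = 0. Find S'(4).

With σ_i denoting the second derivative at x_i, h_i = 1, 2, and Δ_i = (y_(i+1) − y_i)/h_i = 7, -7/2:
  1·σ_0 + 6·σ_1 + 2·σ_2 = 6(Δ_1 - Δ_0) = -63
Natural end conditions: σ_0 = σ_2 = 0.
Solving: σ_0 = 0, σ_1 = -21/2, σ_2 = 0.
On [2, 4], S'(x) = b_1 + 2c_1·(x - 2) + 3d_1·(x - 2)² with b_1 = Δ_1 - h_1(2σ_1 + σ_2)/6 = 7/2, c_1 = σ_1/2 = -21/4, d_1 = (σ_2 - σ_1)/(6h_1) = 7/8. So S'(4) = -7.

-7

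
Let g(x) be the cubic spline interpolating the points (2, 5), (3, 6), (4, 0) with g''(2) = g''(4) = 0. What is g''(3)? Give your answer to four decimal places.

-10.5000

With M_i denoting the second derivative at x_i, h_i = 1, 1, and Δ_i = (y_(i+1) − y_i)/h_i = 1, -6:
  1·M_0 + 4·M_1 + 1·M_2 = 6(Δ_1 - Δ_0) = -42
Natural end conditions: M_0 = M_2 = 0.
Forward elimination and back-substitution give M_0 = 0, M_1 = -21/2, M_2 = 0.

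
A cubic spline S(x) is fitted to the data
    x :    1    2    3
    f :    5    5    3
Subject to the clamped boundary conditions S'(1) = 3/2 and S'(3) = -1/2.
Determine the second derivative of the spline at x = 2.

Let M_i = S''(x_i). Step sizes h_i = 1, 1; slopes of the chords Δ_i = (y_(i+1) - y_i)/h_i = 0, -2.
  1·M_0 + 4·M_1 + 1·M_2 = 6(Δ_1 - Δ_0) = -12
Clamped end conditions give two more equations: 2h_0·M_0 + h_0·M_1 = 6(Δ_0 - S'(1)) = -9 and h_1·M_1 + 2h_1·M_2 = 6(S'(3) - Δ_1) = 9.
Solving the tridiagonal system: M_0 = -5/2, M_1 = -4, M_2 = 13/2.

-4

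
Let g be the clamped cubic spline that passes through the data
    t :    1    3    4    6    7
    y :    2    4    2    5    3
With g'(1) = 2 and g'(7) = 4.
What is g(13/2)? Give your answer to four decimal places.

3.1821

Write M_i for g''(x_i). With h_i = 2, 1, 2, 1 and divided differences Δ_i = 1, -2, 3/2, -2, the continuity of g' gives the tridiagonal system
  2·M_0 + 6·M_1 + 1·M_2 = 6(Δ_1 - Δ_0) = -18
  1·M_1 + 6·M_2 + 2·M_3 = 6(Δ_2 - Δ_1) = 21
  2·M_2 + 6·M_3 + 1·M_4 = 6(Δ_3 - Δ_2) = -21
Clamped end conditions give two more equations: 2h_0·M_0 + h_0·M_1 = 6(Δ_0 - g'(1)) = -6 and h_3·M_3 + 2h_3·M_4 = 6(g'(7) - Δ_3) = 36.
Solving: M_0 = 70/93, M_1 = -419/93, M_2 = 700/93, M_3 = -914/93, M_4 = 2131/93.
On [6, 7], g(t) = 5 - 473/186·(t - 6) - 457/93·(t - 6)² + 1015/186·(t - 6)³.
With (t - 6) = 1/2: g(13/2) = 4735/1488.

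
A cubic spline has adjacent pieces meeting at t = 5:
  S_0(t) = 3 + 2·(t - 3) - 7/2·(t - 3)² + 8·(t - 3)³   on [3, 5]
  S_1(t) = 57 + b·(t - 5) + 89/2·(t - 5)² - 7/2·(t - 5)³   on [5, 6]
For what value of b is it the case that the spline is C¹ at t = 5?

84

S_0'(t) = 2 - 7·(t - 3) + 24·(t - 3)², so S_0'(5) = 84. On the right, S_1'(5) = b, so b = 84.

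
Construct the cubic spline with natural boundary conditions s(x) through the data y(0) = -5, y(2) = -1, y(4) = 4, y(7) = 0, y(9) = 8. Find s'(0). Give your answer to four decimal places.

1.5518

Write M_i for s''(x_i). With h_i = 2, 2, 3, 2 and divided differences Δ_i = 2, 5/2, -4/3, 4, the continuity of s' gives the tridiagonal system
  2·M_0 + 8·M_1 + 2·M_2 = 6(Δ_1 - Δ_0) = 3
  2·M_1 + 10·M_2 + 3·M_3 = 6(Δ_2 - Δ_1) = -23
  3·M_2 + 10·M_3 + 2·M_4 = 6(Δ_3 - Δ_2) = 32
Natural end conditions: M_0 = M_4 = 0.
Hence M_0 = 0, M_1 = 925/688, M_2 = -667/172, M_3 = 1501/344, M_4 = 0.
On [0, 2], s'(x) = b_0 + 2c_0·x + 3d_0·x² with b_0 = Δ_0 - h_0(2M_0 + M_1)/6 = 3203/2064, c_0 = M_0/2 = 0, d_0 = (M_1 - M_0)/(6h_0) = 925/8256. So s'(0) = 3203/2064.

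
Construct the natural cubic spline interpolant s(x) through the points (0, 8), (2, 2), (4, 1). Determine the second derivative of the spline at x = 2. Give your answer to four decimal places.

1.8750

With M_i denoting the second derivative at x_i, h_i = 2, 2, and Δ_i = (y_(i+1) − y_i)/h_i = -3, -1/2:
  2·M_0 + 8·M_1 + 2·M_2 = 6(Δ_1 - Δ_0) = 15
Natural end conditions: M_0 = M_2 = 0.
Forward elimination and back-substitution give M_0 = 0, M_1 = 15/8, M_2 = 0.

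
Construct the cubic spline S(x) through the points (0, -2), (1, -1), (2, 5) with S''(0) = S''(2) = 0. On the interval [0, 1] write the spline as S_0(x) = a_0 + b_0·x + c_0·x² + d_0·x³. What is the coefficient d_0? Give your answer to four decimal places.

1.2500

Put σ_i = S'' at the i-th knot. Here h = (1, 1) and Δ = (1, 6), so the interior equations h_(i-1)·σ_(i-1) + 2(h_(i-1)+h_i)·σ_i + h_i·σ_(i+1) = 6(Δ_i − Δ_(i-1)) read
  1·σ_0 + 4·σ_1 + 1·σ_2 = 6(Δ_1 - Δ_0) = 30
Natural end conditions: σ_0 = σ_2 = 0.
Solving: σ_0 = 0, σ_1 = 15/2, σ_2 = 0.
On [0, 1], with S_0(x) = a_0 + b_0·x + c_0·x² + d_0·x³: c_0 = σ_0/2 = 0, d_0 = (σ_1 - σ_0)/(6h_0) = 5/4, b_0 = Δ_0 - h_0(2σ_0 + σ_1)/6 = -1/4.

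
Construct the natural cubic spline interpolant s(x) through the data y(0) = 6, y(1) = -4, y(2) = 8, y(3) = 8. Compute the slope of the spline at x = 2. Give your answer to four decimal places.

9.3333

Put M_i = s'' at the i-th knot. Here h = (1, 1, 1) and Δ = (-10, 12, 0), so the interior equations h_(i-1)·M_(i-1) + 2(h_(i-1)+h_i)·M_i + h_i·M_(i+1) = 6(Δ_i − Δ_(i-1)) read
  1·M_0 + 4·M_1 + 1·M_2 = 6(Δ_1 - Δ_0) = 132
  1·M_1 + 4·M_2 + 1·M_3 = 6(Δ_2 - Δ_1) = -72
Natural end conditions: M_0 = M_3 = 0.
Hence M_0 = 0, M_1 = 40, M_2 = -28, M_3 = 0.
On [2, 3], s'(x) = b_2 + 2c_2·(x - 2) + 3d_2·(x - 2)² with b_2 = Δ_2 - h_2(2M_2 + M_3)/6 = 28/3, c_2 = M_2/2 = -14, d_2 = (M_3 - M_2)/(6h_2) = 14/3. So s'(2) = 28/3.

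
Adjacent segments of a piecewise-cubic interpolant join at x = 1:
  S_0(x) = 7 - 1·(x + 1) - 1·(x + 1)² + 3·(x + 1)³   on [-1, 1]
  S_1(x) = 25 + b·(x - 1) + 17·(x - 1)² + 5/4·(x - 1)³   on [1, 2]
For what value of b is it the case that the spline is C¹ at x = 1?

S_0'(x) = -1 - 2·(x + 1) + 9·(x + 1)², so S_0'(1) = 31. On the right, S_1'(1) = b, so b = 31.

31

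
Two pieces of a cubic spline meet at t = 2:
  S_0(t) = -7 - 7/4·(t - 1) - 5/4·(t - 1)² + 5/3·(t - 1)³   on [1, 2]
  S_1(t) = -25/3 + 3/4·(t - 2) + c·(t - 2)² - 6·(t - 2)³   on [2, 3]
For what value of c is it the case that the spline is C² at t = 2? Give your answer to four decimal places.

3.7500

S_0''(t) = -5/2 + 10·(t - 1), so S_0''(2) = 15/2. On the right, S_1''(2) = 2c, so c = 15/4.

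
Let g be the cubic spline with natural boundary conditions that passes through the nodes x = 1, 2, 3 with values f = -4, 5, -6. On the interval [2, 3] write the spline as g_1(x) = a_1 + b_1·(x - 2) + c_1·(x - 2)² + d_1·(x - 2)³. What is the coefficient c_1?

-15

Let M_i = g''(x_i). Step sizes h_i = 1, 1; slopes of the chords Δ_i = (y_(i+1) - y_i)/h_i = 9, -11.
  1·M_0 + 4·M_1 + 1·M_2 = 6(Δ_1 - Δ_0) = -120
Natural end conditions: M_0 = M_2 = 0.
Solving: M_0 = 0, M_1 = -30, M_2 = 0.
On [2, 3], with g_1(x) = a_1 + b_1·(x - 2) + c_1·(x - 2)² + d_1·(x - 2)³: c_1 = M_1/2 = -15, d_1 = (M_2 - M_1)/(6h_1) = 5, b_1 = Δ_1 - h_1(2M_1 + M_2)/6 = -1.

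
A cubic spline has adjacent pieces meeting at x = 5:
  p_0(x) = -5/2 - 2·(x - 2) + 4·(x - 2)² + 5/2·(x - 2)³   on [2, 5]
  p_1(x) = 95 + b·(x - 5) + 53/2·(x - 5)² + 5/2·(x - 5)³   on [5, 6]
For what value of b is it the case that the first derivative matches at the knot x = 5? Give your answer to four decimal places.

p_0'(x) = -2 + 8·(x - 2) + 15/2·(x - 2)², so p_0'(5) = 179/2. On the right, p_1'(5) = b, so b = 179/2.

89.5000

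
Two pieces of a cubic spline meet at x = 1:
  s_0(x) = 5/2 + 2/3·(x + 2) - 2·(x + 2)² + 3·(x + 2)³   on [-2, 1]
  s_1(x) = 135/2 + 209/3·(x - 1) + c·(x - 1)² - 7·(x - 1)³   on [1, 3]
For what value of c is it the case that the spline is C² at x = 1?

s_0''(x) = -4 + 18·(x + 2), so s_0''(1) = 50. On the right, s_1''(1) = 2c, so c = 25.

25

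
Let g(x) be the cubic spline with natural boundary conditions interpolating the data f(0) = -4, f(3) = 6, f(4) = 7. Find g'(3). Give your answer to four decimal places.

Put m_i = g'' at the i-th knot. Here h = (3, 1) and Δ = (10/3, 1), so the interior equations h_(i-1)·m_(i-1) + 2(h_(i-1)+h_i)·m_i + h_i·m_(i+1) = 6(Δ_i − Δ_(i-1)) read
  3·m_0 + 8·m_1 + 1·m_2 = 6(Δ_1 - Δ_0) = -14
Natural end conditions: m_0 = m_2 = 0.
Hence m_0 = 0, m_1 = -7/4, m_2 = 0.
On [3, 4], g'(x) = b_1 + 2c_1·(x - 3) + 3d_1·(x - 3)² with b_1 = Δ_1 - h_1(2m_1 + m_2)/6 = 19/12, c_1 = m_1/2 = -7/8, d_1 = (m_2 - m_1)/(6h_1) = 7/24. So g'(3) = 19/12.

1.5833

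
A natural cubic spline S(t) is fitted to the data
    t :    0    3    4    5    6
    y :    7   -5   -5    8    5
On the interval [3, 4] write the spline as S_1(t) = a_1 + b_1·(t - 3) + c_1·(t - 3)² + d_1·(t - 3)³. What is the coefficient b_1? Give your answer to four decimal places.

-4.4138

With M_i denoting the second derivative at x_i, h_i = 3, 1, 1, 1, and Δ_i = (y_(i+1) − y_i)/h_i = -4, 0, 13, -3:
  3·M_0 + 8·M_1 + 1·M_2 = 6(Δ_1 - Δ_0) = 24
  1·M_1 + 4·M_2 + 1·M_3 = 6(Δ_2 - Δ_1) = 78
  1·M_2 + 4·M_3 + 1·M_4 = 6(Δ_3 - Δ_2) = -96
Natural end conditions: M_0 = M_4 = 0.
Solving the tridiagonal system: M_0 = 0, M_1 = -12/29, M_2 = 792/29, M_3 = -894/29, M_4 = 0.
On [3, 4], with S_1(t) = a_1 + b_1·(t - 3) + c_1·(t - 3)² + d_1·(t - 3)³: c_1 = M_1/2 = -6/29, d_1 = (M_2 - M_1)/(6h_1) = 134/29, b_1 = Δ_1 - h_1(2M_1 + M_2)/6 = -128/29.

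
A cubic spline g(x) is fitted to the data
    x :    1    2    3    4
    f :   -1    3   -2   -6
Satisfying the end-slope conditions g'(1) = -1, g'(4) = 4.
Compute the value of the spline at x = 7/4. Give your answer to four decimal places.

With M_i denoting the second derivative at x_i, h_i = 1, 1, 1, and Δ_i = (y_(i+1) − y_i)/h_i = 4, -5, -4:
  1·M_0 + 4·M_1 + 1·M_2 = 6(Δ_1 - Δ_0) = -54
  1·M_1 + 4·M_2 + 1·M_3 = 6(Δ_2 - Δ_1) = 6
Clamped end conditions give two more equations: 2h_0·M_0 + h_0·M_1 = 6(Δ_0 - g'(1)) = 30 and h_2·M_2 + 2h_2·M_3 = 6(g'(4) - Δ_2) = 48.
Hence M_0 = 374/15, M_1 = -298/15, M_2 = 8/15, M_3 = 356/15.
On [1, 2], g(x) = -1 - 1·(x - 1) + 187/15·(x - 1)² - 112/15·(x - 1)³.
With (x - 1) = 3/4: g(7/4) = 169/80.

2.1125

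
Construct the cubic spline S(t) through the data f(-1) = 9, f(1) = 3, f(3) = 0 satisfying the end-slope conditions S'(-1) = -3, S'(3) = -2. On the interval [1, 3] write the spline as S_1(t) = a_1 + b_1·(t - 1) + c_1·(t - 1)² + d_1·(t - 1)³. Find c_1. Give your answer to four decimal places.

0.8750

Write σ_i for S''(x_i). With h_i = 2, 2 and divided differences Δ_i = -3, -3/2, the continuity of S' gives the tridiagonal system
  2·σ_0 + 8·σ_1 + 2·σ_2 = 6(Δ_1 - Δ_0) = 9
Clamped end conditions give two more equations: 2h_0·σ_0 + h_0·σ_1 = 6(Δ_0 - S'(-1)) = 0 and h_1·σ_1 + 2h_1·σ_2 = 6(S'(3) - Δ_1) = -3.
Forward elimination and back-substitution give σ_0 = -7/8, σ_1 = 7/4, σ_2 = -13/8.
On [1, 3], with S_1(t) = a_1 + b_1·(t - 1) + c_1·(t - 1)² + d_1·(t - 1)³: c_1 = σ_1/2 = 7/8, d_1 = (σ_2 - σ_1)/(6h_1) = -9/32, b_1 = Δ_1 - h_1(2σ_1 + σ_2)/6 = -17/8.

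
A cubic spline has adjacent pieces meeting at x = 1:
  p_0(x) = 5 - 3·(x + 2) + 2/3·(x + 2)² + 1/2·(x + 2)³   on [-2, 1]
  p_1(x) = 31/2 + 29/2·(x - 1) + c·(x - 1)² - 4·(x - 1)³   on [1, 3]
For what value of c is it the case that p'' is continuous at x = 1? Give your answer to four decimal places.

5.1667

p_0''(x) = 4/3 + 3·(x + 2), so p_0''(1) = 31/3. On the right, p_1''(1) = 2c, so c = 31/6.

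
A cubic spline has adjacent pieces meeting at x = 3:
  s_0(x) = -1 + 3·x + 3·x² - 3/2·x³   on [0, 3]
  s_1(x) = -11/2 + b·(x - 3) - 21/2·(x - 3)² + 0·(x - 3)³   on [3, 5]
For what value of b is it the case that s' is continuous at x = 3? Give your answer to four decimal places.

s_0'(x) = 3 + 6·x - 9/2·x², so s_0'(3) = -39/2. On the right, s_1'(3) = b, so b = -39/2.

-19.5000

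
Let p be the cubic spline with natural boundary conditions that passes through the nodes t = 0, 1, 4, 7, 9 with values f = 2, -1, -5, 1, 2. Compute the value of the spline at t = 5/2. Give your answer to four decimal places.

-4.3710

Write σ_i for p''(x_i). With h_i = 1, 3, 3, 2 and divided differences Δ_i = -3, -4/3, 2, 1/2, the continuity of p' gives the tridiagonal system
  1·σ_0 + 8·σ_1 + 3·σ_2 = 6(Δ_1 - Δ_0) = 10
  3·σ_1 + 12·σ_2 + 3·σ_3 = 6(Δ_2 - Δ_1) = 20
  3·σ_2 + 10·σ_3 + 2·σ_4 = 6(Δ_3 - Δ_2) = -9
Natural end conditions: σ_0 = σ_4 = 0.
Solving: σ_0 = 0, σ_1 = 143/266, σ_2 = 758/399, σ_3 = -391/266, σ_4 = 0.
On [1, 4], p(t) = -1 - 2251/798·(t - 1) + 143/532·(t - 1)² + 1087/14364·(t - 1)³.
With (t - 1) = 3/2: p(5/2) = -18603/4256.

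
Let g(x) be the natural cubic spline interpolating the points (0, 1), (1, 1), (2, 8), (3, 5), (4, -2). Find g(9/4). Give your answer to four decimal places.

Let m_i = g''(x_i). Step sizes h_i = 1, 1, 1, 1; slopes of the chords Δ_i = (y_(i+1) - y_i)/h_i = 0, 7, -3, -7.
  1·m_0 + 4·m_1 + 1·m_2 = 6(Δ_1 - Δ_0) = 42
  1·m_1 + 4·m_2 + 1·m_3 = 6(Δ_2 - Δ_1) = -60
  1·m_2 + 4·m_3 + 1·m_4 = 6(Δ_3 - Δ_2) = -24
Natural end conditions: m_0 = m_4 = 0.
Hence m_0 = 0, m_1 = 423/28, m_2 = -129/7, m_3 = -39/28, m_4 = 0.
On [2, 3], g(x) = 8 + 27/8·(x - 2) - 129/14·(x - 2)² + 159/56·(x - 2)³.
With (x - 2) = 1/4: g(9/4) = 29791/3584.

8.3122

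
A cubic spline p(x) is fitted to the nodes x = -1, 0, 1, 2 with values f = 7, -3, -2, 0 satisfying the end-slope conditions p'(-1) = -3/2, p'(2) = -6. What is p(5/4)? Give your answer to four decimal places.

-0.6047

Put σ_i = p'' at the i-th knot. Here h = (1, 1, 1) and Δ = (-10, 1, 2), so the interior equations h_(i-1)·σ_(i-1) + 2(h_(i-1)+h_i)·σ_i + h_i·σ_(i+1) = 6(Δ_i − Δ_(i-1)) read
  1·σ_0 + 4·σ_1 + 1·σ_2 = 6(Δ_1 - Δ_0) = 66
  1·σ_1 + 4·σ_2 + 1·σ_3 = 6(Δ_2 - Δ_1) = 6
Clamped end conditions give two more equations: 2h_0·σ_0 + h_0·σ_1 = 6(Δ_0 - p'(-1)) = -51 and h_2·σ_2 + 2h_2·σ_3 = 6(p'(2) - Δ_2) = -48.
Solving the tridiagonal system: σ_0 = -192/5, σ_1 = 129/5, σ_2 = 6/5, σ_3 = -123/5.
On [1, 2], p(x) = -2 + 57/10·(x - 1) + 3/5·(x - 1)² - 43/10·(x - 1)³.
With (x - 1) = 1/4: p(5/4) = -387/640.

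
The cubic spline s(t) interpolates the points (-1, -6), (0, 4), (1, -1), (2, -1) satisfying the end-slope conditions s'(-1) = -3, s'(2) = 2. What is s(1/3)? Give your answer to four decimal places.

4.0074

Write M_i for s''(x_i). With h_i = 1, 1, 1 and divided differences Δ_i = 10, -5, 0, the continuity of s' gives the tridiagonal system
  1·M_0 + 4·M_1 + 1·M_2 = 6(Δ_1 - Δ_0) = -90
  1·M_1 + 4·M_2 + 1·M_3 = 6(Δ_2 - Δ_1) = 30
Clamped end conditions give two more equations: 2h_0·M_0 + h_0·M_1 = 6(Δ_0 - s'(-1)) = 78 and h_2·M_2 + 2h_2·M_3 = 6(s'(2) - Δ_2) = 12.
Solving the tridiagonal system: M_0 = 902/15, M_1 = -634/15, M_2 = 284/15, M_3 = -52/15.
On [0, 1], s(t) = 4 + 89/15·t - 317/15·t² + 51/5·t³.
With t = 1/3: s(1/3) = 541/135.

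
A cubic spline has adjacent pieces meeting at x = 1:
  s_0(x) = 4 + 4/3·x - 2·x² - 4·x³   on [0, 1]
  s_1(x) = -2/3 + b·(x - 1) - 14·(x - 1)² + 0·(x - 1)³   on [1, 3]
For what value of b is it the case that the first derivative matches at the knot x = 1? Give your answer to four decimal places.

-14.6667

s_0'(x) = 4/3 - 4·x - 12·x², so s_0'(1) = -44/3. On the right, s_1'(1) = b, so b = -44/3.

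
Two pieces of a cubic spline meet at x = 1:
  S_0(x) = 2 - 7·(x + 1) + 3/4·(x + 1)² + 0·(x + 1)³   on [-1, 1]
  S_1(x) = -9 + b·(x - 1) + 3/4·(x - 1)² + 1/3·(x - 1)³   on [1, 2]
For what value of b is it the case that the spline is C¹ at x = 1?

S_0'(x) = -7 + 3/2·(x + 1) + 0·(x + 1)², so S_0'(1) = -4. On the right, S_1'(1) = b, so b = -4.

-4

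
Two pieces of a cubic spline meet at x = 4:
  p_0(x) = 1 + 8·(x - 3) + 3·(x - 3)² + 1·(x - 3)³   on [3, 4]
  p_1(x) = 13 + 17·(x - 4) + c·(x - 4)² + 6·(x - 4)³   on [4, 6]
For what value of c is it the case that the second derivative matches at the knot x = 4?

p_0''(x) = 6 + 6·(x - 3), so p_0''(4) = 12. On the right, p_1''(4) = 2c, so c = 6.

6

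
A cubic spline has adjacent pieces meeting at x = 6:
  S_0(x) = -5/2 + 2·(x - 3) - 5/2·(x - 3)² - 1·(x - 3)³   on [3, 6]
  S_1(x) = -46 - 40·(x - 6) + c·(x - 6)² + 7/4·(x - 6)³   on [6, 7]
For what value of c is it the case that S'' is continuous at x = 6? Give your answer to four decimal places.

S_0''(x) = -5 - 6·(x - 3), so S_0''(6) = -23. On the right, S_1''(6) = 2c, so c = -23/2.

-11.5000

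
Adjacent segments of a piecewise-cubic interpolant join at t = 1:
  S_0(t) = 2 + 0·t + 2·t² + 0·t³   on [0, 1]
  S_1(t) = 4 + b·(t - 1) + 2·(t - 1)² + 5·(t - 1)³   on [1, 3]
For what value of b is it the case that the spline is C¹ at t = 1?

4

S_0'(t) = 0 + 4·t + 0·t², so S_0'(1) = 4. On the right, S_1'(1) = b, so b = 4.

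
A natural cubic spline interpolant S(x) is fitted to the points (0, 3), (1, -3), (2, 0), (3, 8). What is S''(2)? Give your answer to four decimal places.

Put M_i = S'' at the i-th knot. Here h = (1, 1, 1) and Δ = (-6, 3, 8), so the interior equations h_(i-1)·M_(i-1) + 2(h_(i-1)+h_i)·M_i + h_i·M_(i+1) = 6(Δ_i − Δ_(i-1)) read
  1·M_0 + 4·M_1 + 1·M_2 = 6(Δ_1 - Δ_0) = 54
  1·M_1 + 4·M_2 + 1·M_3 = 6(Δ_2 - Δ_1) = 30
Natural end conditions: M_0 = M_3 = 0.
Hence M_0 = 0, M_1 = 62/5, M_2 = 22/5, M_3 = 0.

4.4000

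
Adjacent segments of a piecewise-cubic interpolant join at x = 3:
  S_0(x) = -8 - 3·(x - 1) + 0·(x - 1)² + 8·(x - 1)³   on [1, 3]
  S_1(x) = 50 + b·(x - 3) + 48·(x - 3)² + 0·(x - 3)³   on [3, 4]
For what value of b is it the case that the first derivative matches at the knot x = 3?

93

S_0'(x) = -3 + 0·(x - 1) + 24·(x - 1)², so S_0'(3) = 93. On the right, S_1'(3) = b, so b = 93.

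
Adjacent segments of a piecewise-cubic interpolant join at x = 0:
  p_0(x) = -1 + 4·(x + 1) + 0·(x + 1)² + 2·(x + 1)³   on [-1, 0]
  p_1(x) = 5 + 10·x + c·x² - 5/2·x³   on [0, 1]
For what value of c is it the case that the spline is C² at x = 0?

p_0''(x) = 0 + 12·(x + 1), so p_0''(0) = 12. On the right, p_1''(0) = 2c, so c = 6.

6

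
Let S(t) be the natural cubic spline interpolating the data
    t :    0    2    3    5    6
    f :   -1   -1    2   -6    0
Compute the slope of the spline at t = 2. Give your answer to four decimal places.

Write M_i for S''(x_i). With h_i = 2, 1, 2, 1 and divided differences Δ_i = 0, 3, -4, 6, the continuity of S' gives the tridiagonal system
  2·M_0 + 6·M_1 + 1·M_2 = 6(Δ_1 - Δ_0) = 18
  1·M_1 + 6·M_2 + 2·M_3 = 6(Δ_2 - Δ_1) = -42
  2·M_2 + 6·M_3 + 1·M_4 = 6(Δ_3 - Δ_2) = 60
Natural end conditions: M_0 = M_4 = 0.
Forward elimination and back-substitution give M_0 = 0, M_1 = 158/31, M_2 = -390/31, M_3 = 440/31, M_4 = 0.
On [2, 3], S'(t) = b_1 + 2c_1·(t - 2) + 3d_1·(t - 2)² with b_1 = Δ_1 - h_1(2M_1 + M_2)/6 = 316/93, c_1 = M_1/2 = 79/31, d_1 = (M_2 - M_1)/(6h_1) = -274/93. So S'(2) = 316/93.

3.3978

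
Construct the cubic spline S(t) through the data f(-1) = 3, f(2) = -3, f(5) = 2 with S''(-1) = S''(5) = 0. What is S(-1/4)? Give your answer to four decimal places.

0.8555

Put M_i = S'' at the i-th knot. Here h = (3, 3) and Δ = (-2, 5/3), so the interior equations h_(i-1)·M_(i-1) + 2(h_(i-1)+h_i)·M_i + h_i·M_(i+1) = 6(Δ_i − Δ_(i-1)) read
  3·M_0 + 12·M_1 + 3·M_2 = 6(Δ_1 - Δ_0) = 22
Natural end conditions: M_0 = M_2 = 0.
Forward elimination and back-substitution give M_0 = 0, M_1 = 11/6, M_2 = 0.
On [-1, 2], S(t) = 3 - 35/12·(t + 1) + 0·(t + 1)² + 11/108·(t + 1)³.
With (t + 1) = 3/4: S(-1/4) = 219/256.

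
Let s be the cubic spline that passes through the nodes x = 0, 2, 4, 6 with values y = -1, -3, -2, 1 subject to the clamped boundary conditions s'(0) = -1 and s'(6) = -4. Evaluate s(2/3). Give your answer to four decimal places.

Let M_i = s''(x_i). Step sizes h_i = 2, 2, 2; slopes of the chords Δ_i = (y_(i+1) - y_i)/h_i = -1, 1/2, 3/2.
  2·M_0 + 8·M_1 + 2·M_2 = 6(Δ_1 - Δ_0) = 9
  2·M_1 + 8·M_2 + 2·M_3 = 6(Δ_2 - Δ_1) = 6
Clamped end conditions give two more equations: 2h_0·M_0 + h_0·M_1 = 6(Δ_0 - s'(0)) = 0 and h_2·M_2 + 2h_2·M_3 = 6(s'(6) - Δ_2) = -33.
Hence M_0 = -1/5, M_1 = 2/5, M_2 = 31/10, M_3 = -49/5.
On [0, 2], s(x) = -1 - 1·x - 1/10·x² + 1/20·x³.
With x = 2/3: s(2/3) = -229/135.

-1.6963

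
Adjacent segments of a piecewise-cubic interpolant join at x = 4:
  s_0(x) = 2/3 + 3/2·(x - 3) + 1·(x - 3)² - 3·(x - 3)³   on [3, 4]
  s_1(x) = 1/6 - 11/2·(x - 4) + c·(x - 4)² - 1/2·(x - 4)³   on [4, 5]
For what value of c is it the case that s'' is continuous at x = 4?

s_0''(x) = 2 - 18·(x - 3), so s_0''(4) = -16. On the right, s_1''(4) = 2c, so c = -8.

-8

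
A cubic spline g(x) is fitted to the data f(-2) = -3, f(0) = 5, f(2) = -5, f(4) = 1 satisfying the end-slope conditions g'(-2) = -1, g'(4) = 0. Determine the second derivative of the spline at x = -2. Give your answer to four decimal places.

With m_i denoting the second derivative at x_i, h_i = 2, 2, 2, and Δ_i = (y_(i+1) − y_i)/h_i = 4, -5, 3:
  2·m_0 + 8·m_1 + 2·m_2 = 6(Δ_1 - Δ_0) = -54
  2·m_1 + 8·m_2 + 2·m_3 = 6(Δ_2 - Δ_1) = 48
Clamped end conditions give two more equations: 2h_0·m_0 + h_0·m_1 = 6(Δ_0 - g'(-2)) = 30 and h_2·m_2 + 2h_2·m_3 = 6(g'(4) - Δ_2) = -18.
Solving the tridiagonal system: m_0 = 212/15, m_1 = -199/15, m_2 = 179/15, m_3 = -157/15.

14.1333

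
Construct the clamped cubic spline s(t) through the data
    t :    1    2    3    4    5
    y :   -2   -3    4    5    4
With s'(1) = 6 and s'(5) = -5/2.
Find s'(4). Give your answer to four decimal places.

-0.8304

With σ_i denoting the second derivative at x_i, h_i = 1, 1, 1, 1, and Δ_i = (y_(i+1) − y_i)/h_i = -1, 7, 1, -1:
  1·σ_0 + 4·σ_1 + 1·σ_2 = 6(Δ_1 - Δ_0) = 48
  1·σ_1 + 4·σ_2 + 1·σ_3 = 6(Δ_2 - Δ_1) = -36
  1·σ_2 + 4·σ_3 + 1·σ_4 = 6(Δ_3 - Δ_2) = -12
Clamped end conditions give two more equations: 2h_0·σ_0 + h_0·σ_1 = 6(Δ_0 - s'(1)) = -42 and h_3·σ_3 + 2h_3·σ_4 = 6(s'(5) - Δ_3) = -9.
Forward elimination and back-substitution give σ_0 = -1853/56, σ_1 = 677/28, σ_2 = -125/8, σ_3 = 65/28, σ_4 = -317/56.
On [4, 5], s'(t) = b_3 + 2c_3·(t - 4) + 3d_3·(t - 4)² with b_3 = Δ_3 - h_3(2σ_3 + σ_4)/6 = -93/112, c_3 = σ_3/2 = 65/56, d_3 = (σ_4 - σ_3)/(6h_3) = -149/112. So s'(4) = -93/112.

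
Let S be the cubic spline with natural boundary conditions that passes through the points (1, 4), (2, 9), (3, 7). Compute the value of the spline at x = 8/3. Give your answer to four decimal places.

8.1852

With σ_i denoting the second derivative at x_i, h_i = 1, 1, and Δ_i = (y_(i+1) − y_i)/h_i = 5, -2:
  1·σ_0 + 4·σ_1 + 1·σ_2 = 6(Δ_1 - Δ_0) = -42
Natural end conditions: σ_0 = σ_2 = 0.
Solving: σ_0 = 0, σ_1 = -21/2, σ_2 = 0.
On [2, 3], S(x) = 9 + 3/2·(x - 2) - 21/4·(x - 2)² + 7/4·(x - 2)³.
With (x - 2) = 2/3: S(8/3) = 221/27.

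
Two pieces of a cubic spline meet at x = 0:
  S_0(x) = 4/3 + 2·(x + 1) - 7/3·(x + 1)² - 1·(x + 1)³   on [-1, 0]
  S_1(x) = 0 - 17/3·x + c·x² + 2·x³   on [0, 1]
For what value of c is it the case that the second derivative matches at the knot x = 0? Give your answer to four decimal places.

S_0''(x) = -14/3 - 6·(x + 1), so S_0''(0) = -32/3. On the right, S_1''(0) = 2c, so c = -16/3.

-5.3333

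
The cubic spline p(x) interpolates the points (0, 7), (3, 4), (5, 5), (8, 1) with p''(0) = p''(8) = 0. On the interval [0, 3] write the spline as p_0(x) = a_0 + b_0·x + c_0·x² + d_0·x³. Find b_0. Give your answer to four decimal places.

-1.5833

Put σ_i = p'' at the i-th knot. Here h = (3, 2, 3) and Δ = (-1, 1/2, -4/3), so the interior equations h_(i-1)·σ_(i-1) + 2(h_(i-1)+h_i)·σ_i + h_i·σ_(i+1) = 6(Δ_i − Δ_(i-1)) read
  3·σ_0 + 10·σ_1 + 2·σ_2 = 6(Δ_1 - Δ_0) = 9
  2·σ_1 + 10·σ_2 + 3·σ_3 = 6(Δ_2 - Δ_1) = -11
Natural end conditions: σ_0 = σ_3 = 0.
Forward elimination and back-substitution give σ_0 = 0, σ_1 = 7/6, σ_2 = -4/3, σ_3 = 0.
On [0, 3], with p_0(x) = a_0 + b_0·x + c_0·x² + d_0·x³: c_0 = σ_0/2 = 0, d_0 = (σ_1 - σ_0)/(6h_0) = 7/108, b_0 = Δ_0 - h_0(2σ_0 + σ_1)/6 = -19/12.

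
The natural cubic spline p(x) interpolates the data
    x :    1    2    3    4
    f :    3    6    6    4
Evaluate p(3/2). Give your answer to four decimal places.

4.7500

Put M_i = p'' at the i-th knot. Here h = (1, 1, 1) and Δ = (3, 0, -2), so the interior equations h_(i-1)·M_(i-1) + 2(h_(i-1)+h_i)·M_i + h_i·M_(i+1) = 6(Δ_i − Δ_(i-1)) read
  1·M_0 + 4·M_1 + 1·M_2 = 6(Δ_1 - Δ_0) = -18
  1·M_1 + 4·M_2 + 1·M_3 = 6(Δ_2 - Δ_1) = -12
Natural end conditions: M_0 = M_3 = 0.
Solving: M_0 = 0, M_1 = -4, M_2 = -2, M_3 = 0.
On [1, 2], p(x) = 3 + 11/3·(x - 1) + 0·(x - 1)² - 2/3·(x - 1)³.
With (x - 1) = 1/2: p(3/2) = 19/4.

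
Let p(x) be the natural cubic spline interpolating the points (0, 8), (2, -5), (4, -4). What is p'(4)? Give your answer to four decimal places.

Let m_i = p''(x_i). Step sizes h_i = 2, 2; slopes of the chords Δ_i = (y_(i+1) - y_i)/h_i = -13/2, 1/2.
  2·m_0 + 8·m_1 + 2·m_2 = 6(Δ_1 - Δ_0) = 42
Natural end conditions: m_0 = m_2 = 0.
Solving the tridiagonal system: m_0 = 0, m_1 = 21/4, m_2 = 0.
On [2, 4], p'(x) = b_1 + 2c_1·(x - 2) + 3d_1·(x - 2)² with b_1 = Δ_1 - h_1(2m_1 + m_2)/6 = -3, c_1 = m_1/2 = 21/8, d_1 = (m_2 - m_1)/(6h_1) = -7/16. So p'(4) = 9/4.

2.2500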